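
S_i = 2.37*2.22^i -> [2.37, 5.26, 11.68, 25.93, 57.57]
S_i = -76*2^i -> [-76, -152, -304, -608, -1216]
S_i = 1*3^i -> [1, 3, 9, 27, 81]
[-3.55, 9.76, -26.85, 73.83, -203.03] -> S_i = -3.55*(-2.75)^i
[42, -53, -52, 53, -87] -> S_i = Random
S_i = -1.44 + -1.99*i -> [-1.44, -3.43, -5.42, -7.41, -9.4]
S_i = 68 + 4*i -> [68, 72, 76, 80, 84]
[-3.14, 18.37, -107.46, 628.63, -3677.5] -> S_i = -3.14*(-5.85)^i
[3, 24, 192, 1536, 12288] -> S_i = 3*8^i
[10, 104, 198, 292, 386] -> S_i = 10 + 94*i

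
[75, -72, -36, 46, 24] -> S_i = Random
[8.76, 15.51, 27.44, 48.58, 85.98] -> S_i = 8.76*1.77^i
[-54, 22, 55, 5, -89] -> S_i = Random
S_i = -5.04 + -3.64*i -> [-5.04, -8.68, -12.32, -15.96, -19.6]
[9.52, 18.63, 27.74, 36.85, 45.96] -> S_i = 9.52 + 9.11*i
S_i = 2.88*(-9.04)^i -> [2.88, -26.04, 235.36, -2127.64, 19233.85]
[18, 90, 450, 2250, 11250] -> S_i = 18*5^i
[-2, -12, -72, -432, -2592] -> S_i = -2*6^i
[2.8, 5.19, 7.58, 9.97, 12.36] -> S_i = 2.80 + 2.39*i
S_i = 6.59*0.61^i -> [6.59, 4.02, 2.45, 1.5, 0.91]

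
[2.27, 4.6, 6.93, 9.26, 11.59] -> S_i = 2.27 + 2.33*i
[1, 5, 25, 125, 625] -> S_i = 1*5^i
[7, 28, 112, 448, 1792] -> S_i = 7*4^i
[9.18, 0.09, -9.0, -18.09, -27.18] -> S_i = 9.18 + -9.09*i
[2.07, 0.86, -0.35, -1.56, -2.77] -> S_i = 2.07 + -1.21*i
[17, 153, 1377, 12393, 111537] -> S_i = 17*9^i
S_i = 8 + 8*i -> [8, 16, 24, 32, 40]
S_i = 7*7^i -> [7, 49, 343, 2401, 16807]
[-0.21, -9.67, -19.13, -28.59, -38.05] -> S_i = -0.21 + -9.46*i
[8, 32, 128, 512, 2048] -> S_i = 8*4^i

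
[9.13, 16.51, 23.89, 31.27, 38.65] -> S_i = 9.13 + 7.38*i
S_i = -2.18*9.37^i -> [-2.18, -20.43, -191.4, -1793.39, -16804.08]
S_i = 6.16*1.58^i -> [6.16, 9.73, 15.38, 24.3, 38.39]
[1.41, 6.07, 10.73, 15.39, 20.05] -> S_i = 1.41 + 4.66*i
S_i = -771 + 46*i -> [-771, -725, -679, -633, -587]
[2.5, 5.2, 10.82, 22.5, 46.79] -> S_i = 2.50*2.08^i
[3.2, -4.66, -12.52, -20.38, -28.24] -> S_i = 3.20 + -7.86*i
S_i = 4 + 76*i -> [4, 80, 156, 232, 308]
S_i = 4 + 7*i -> [4, 11, 18, 25, 32]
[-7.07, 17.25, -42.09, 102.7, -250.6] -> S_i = -7.07*(-2.44)^i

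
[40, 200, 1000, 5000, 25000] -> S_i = 40*5^i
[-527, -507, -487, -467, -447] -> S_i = -527 + 20*i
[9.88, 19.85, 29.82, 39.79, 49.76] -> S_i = 9.88 + 9.97*i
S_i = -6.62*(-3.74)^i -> [-6.62, 24.76, -92.6, 346.32, -1295.22]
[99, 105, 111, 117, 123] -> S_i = 99 + 6*i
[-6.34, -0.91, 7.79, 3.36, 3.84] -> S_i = Random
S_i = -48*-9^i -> [-48, 432, -3888, 34992, -314928]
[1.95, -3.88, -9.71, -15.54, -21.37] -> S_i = 1.95 + -5.83*i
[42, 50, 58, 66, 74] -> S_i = 42 + 8*i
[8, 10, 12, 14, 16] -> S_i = 8 + 2*i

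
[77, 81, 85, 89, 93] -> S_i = 77 + 4*i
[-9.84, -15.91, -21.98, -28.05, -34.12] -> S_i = -9.84 + -6.07*i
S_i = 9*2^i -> [9, 18, 36, 72, 144]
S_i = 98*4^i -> [98, 392, 1568, 6272, 25088]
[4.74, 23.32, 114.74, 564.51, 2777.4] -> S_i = 4.74*4.92^i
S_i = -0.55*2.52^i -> [-0.55, -1.39, -3.49, -8.8, -22.18]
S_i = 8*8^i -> [8, 64, 512, 4096, 32768]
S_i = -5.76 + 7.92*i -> [-5.76, 2.16, 10.08, 18.0, 25.92]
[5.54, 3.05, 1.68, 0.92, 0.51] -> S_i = 5.54*0.55^i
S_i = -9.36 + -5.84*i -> [-9.36, -15.2, -21.04, -26.88, -32.72]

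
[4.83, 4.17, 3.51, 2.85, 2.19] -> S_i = 4.83 + -0.66*i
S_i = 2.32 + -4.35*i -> [2.32, -2.03, -6.38, -10.73, -15.08]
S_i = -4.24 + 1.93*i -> [-4.24, -2.31, -0.38, 1.55, 3.48]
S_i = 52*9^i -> [52, 468, 4212, 37908, 341172]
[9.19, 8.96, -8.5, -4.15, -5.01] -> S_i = Random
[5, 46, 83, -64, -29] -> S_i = Random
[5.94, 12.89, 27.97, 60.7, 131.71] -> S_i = 5.94*2.17^i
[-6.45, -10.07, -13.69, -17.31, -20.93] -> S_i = -6.45 + -3.62*i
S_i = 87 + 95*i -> [87, 182, 277, 372, 467]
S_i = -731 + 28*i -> [-731, -703, -675, -647, -619]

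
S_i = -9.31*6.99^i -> [-9.31, -65.08, -454.89, -3179.66, -22225.85]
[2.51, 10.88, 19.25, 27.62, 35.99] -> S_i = 2.51 + 8.37*i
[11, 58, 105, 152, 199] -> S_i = 11 + 47*i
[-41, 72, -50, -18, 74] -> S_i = Random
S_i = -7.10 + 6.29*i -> [-7.1, -0.81, 5.48, 11.77, 18.06]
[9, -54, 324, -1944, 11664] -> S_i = 9*-6^i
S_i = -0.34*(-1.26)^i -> [-0.34, 0.43, -0.54, 0.68, -0.86]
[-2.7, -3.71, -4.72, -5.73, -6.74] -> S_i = -2.70 + -1.01*i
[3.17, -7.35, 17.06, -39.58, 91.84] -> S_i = 3.17*(-2.32)^i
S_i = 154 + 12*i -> [154, 166, 178, 190, 202]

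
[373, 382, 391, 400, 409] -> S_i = 373 + 9*i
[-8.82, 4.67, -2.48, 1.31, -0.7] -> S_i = -8.82*(-0.53)^i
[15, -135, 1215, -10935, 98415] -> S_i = 15*-9^i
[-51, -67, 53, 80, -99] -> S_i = Random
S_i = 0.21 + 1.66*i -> [0.21, 1.87, 3.53, 5.19, 6.85]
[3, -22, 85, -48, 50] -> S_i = Random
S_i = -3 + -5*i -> [-3, -8, -13, -18, -23]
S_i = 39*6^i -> [39, 234, 1404, 8424, 50544]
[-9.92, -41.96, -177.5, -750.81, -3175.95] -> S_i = -9.92*4.23^i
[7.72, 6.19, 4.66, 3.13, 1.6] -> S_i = 7.72 + -1.53*i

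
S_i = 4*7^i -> [4, 28, 196, 1372, 9604]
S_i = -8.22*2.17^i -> [-8.22, -17.84, -38.71, -83.99, -182.27]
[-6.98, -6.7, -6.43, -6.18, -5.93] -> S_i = -6.98*0.96^i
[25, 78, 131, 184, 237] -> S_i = 25 + 53*i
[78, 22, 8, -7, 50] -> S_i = Random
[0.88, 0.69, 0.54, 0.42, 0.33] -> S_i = 0.88*0.78^i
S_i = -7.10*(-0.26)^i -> [-7.1, 1.85, -0.48, 0.12, -0.03]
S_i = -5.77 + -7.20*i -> [-5.77, -12.97, -20.17, -27.37, -34.57]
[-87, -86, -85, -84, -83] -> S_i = -87 + 1*i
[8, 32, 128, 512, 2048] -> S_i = 8*4^i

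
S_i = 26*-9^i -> [26, -234, 2106, -18954, 170586]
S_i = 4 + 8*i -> [4, 12, 20, 28, 36]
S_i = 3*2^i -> [3, 6, 12, 24, 48]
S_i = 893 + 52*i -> [893, 945, 997, 1049, 1101]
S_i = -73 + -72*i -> [-73, -145, -217, -289, -361]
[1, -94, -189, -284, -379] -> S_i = 1 + -95*i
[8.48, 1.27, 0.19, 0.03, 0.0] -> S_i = 8.48*0.15^i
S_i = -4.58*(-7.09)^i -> [-4.58, 32.47, -230.23, 1632.32, -11573.12]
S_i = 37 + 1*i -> [37, 38, 39, 40, 41]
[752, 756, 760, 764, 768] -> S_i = 752 + 4*i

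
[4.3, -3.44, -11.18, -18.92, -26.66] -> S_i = 4.30 + -7.74*i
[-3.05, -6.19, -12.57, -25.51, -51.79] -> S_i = -3.05*2.03^i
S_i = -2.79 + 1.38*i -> [-2.79, -1.41, -0.03, 1.35, 2.73]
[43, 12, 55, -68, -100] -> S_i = Random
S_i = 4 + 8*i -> [4, 12, 20, 28, 36]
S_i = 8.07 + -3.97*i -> [8.07, 4.1, 0.13, -3.84, -7.81]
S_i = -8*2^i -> [-8, -16, -32, -64, -128]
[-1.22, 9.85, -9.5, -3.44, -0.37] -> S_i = Random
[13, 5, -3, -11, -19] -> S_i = 13 + -8*i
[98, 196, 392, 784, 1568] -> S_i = 98*2^i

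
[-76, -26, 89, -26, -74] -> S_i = Random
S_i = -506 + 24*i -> [-506, -482, -458, -434, -410]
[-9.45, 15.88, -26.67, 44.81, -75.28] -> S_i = -9.45*(-1.68)^i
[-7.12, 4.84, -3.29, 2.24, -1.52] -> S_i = -7.12*(-0.68)^i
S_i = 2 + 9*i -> [2, 11, 20, 29, 38]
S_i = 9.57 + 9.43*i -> [9.57, 19.0, 28.43, 37.86, 47.29]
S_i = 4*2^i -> [4, 8, 16, 32, 64]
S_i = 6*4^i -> [6, 24, 96, 384, 1536]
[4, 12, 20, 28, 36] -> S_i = 4 + 8*i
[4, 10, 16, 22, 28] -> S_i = 4 + 6*i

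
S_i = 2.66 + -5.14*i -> [2.66, -2.48, -7.62, -12.76, -17.9]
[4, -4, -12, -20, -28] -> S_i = 4 + -8*i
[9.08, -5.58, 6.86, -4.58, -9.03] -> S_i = Random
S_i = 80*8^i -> [80, 640, 5120, 40960, 327680]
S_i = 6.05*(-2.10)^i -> [6.05, -12.7, 26.68, -56.03, 117.66]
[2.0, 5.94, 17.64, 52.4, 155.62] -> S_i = 2.00*2.97^i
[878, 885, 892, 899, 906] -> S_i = 878 + 7*i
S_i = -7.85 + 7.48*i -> [-7.85, -0.37, 7.11, 14.59, 22.07]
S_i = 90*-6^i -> [90, -540, 3240, -19440, 116640]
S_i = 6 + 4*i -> [6, 10, 14, 18, 22]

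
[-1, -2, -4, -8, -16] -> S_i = -1*2^i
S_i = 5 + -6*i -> [5, -1, -7, -13, -19]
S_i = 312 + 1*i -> [312, 313, 314, 315, 316]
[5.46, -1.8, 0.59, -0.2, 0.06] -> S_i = 5.46*(-0.33)^i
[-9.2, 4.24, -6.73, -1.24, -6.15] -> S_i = Random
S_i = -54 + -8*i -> [-54, -62, -70, -78, -86]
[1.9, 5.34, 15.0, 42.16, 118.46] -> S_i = 1.90*2.81^i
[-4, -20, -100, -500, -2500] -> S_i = -4*5^i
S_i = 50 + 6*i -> [50, 56, 62, 68, 74]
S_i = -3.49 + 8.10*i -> [-3.49, 4.61, 12.71, 20.81, 28.91]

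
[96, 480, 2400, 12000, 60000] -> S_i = 96*5^i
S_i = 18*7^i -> [18, 126, 882, 6174, 43218]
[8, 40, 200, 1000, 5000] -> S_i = 8*5^i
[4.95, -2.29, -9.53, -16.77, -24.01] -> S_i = 4.95 + -7.24*i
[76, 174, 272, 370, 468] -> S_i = 76 + 98*i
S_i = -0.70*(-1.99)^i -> [-0.7, 1.39, -2.77, 5.52, -10.98]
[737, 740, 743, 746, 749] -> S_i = 737 + 3*i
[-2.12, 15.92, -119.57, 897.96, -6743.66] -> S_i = -2.12*(-7.51)^i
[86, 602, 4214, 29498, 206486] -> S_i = 86*7^i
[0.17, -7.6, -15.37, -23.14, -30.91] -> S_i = 0.17 + -7.77*i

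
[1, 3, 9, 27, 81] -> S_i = 1*3^i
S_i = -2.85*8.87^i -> [-2.85, -25.28, -224.23, -1988.91, -17641.66]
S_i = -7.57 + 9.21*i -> [-7.57, 1.64, 10.85, 20.06, 29.27]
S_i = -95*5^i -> [-95, -475, -2375, -11875, -59375]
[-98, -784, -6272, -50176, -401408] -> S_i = -98*8^i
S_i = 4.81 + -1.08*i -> [4.81, 3.73, 2.65, 1.57, 0.49]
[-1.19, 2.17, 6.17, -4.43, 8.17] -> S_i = Random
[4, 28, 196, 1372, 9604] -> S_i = 4*7^i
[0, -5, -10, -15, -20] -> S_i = 0 + -5*i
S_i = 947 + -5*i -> [947, 942, 937, 932, 927]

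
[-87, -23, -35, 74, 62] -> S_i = Random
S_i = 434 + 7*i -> [434, 441, 448, 455, 462]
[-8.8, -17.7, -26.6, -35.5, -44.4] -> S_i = -8.80 + -8.90*i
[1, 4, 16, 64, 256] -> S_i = 1*4^i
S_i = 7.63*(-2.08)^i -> [7.63, -15.87, 33.01, -68.66, 142.82]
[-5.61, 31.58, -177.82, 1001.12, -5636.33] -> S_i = -5.61*(-5.63)^i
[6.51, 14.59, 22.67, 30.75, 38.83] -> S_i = 6.51 + 8.08*i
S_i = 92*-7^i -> [92, -644, 4508, -31556, 220892]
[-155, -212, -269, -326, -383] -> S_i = -155 + -57*i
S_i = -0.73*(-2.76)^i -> [-0.73, 2.01, -5.56, 15.35, -42.36]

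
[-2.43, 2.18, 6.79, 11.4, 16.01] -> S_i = -2.43 + 4.61*i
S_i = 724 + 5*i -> [724, 729, 734, 739, 744]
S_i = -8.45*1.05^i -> [-8.45, -8.87, -9.32, -9.78, -10.27]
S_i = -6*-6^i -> [-6, 36, -216, 1296, -7776]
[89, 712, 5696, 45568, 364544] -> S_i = 89*8^i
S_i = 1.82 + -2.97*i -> [1.82, -1.15, -4.12, -7.09, -10.06]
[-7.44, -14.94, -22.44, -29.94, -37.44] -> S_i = -7.44 + -7.50*i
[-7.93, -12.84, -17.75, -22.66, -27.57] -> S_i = -7.93 + -4.91*i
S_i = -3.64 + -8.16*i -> [-3.64, -11.8, -19.96, -28.12, -36.28]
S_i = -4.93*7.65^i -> [-4.93, -37.71, -288.52, -2207.15, -16884.67]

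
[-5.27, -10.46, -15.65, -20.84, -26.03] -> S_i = -5.27 + -5.19*i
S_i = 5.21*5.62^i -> [5.21, 29.28, 164.55, 924.8, 5197.36]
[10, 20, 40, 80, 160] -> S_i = 10*2^i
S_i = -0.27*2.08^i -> [-0.27, -0.56, -1.17, -2.43, -5.05]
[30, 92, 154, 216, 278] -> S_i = 30 + 62*i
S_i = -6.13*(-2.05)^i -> [-6.13, 12.57, -25.76, 52.81, -108.26]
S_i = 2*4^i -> [2, 8, 32, 128, 512]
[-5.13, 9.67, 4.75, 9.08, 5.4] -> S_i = Random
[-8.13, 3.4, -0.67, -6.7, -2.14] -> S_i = Random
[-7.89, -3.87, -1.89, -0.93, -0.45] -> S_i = -7.89*0.49^i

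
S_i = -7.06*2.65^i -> [-7.06, -18.71, -49.58, -131.38, -348.17]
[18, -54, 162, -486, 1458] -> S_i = 18*-3^i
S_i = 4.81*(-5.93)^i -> [4.81, -28.52, 169.14, -1003.02, 5947.9]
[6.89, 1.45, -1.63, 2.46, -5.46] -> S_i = Random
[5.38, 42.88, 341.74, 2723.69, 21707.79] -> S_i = 5.38*7.97^i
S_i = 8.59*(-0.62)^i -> [8.59, -5.33, 3.3, -2.05, 1.27]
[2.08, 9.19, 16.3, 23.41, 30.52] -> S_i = 2.08 + 7.11*i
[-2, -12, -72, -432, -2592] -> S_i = -2*6^i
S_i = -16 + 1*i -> [-16, -15, -14, -13, -12]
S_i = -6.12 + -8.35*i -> [-6.12, -14.47, -22.82, -31.17, -39.52]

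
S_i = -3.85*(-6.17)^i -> [-3.85, 23.75, -146.57, 904.31, -5579.58]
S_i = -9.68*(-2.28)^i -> [-9.68, 22.07, -50.32, 114.73, -261.59]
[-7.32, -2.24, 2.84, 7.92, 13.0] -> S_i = -7.32 + 5.08*i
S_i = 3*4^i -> [3, 12, 48, 192, 768]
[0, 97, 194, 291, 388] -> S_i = 0 + 97*i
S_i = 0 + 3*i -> [0, 3, 6, 9, 12]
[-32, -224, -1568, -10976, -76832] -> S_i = -32*7^i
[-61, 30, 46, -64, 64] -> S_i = Random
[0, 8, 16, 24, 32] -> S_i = 0 + 8*i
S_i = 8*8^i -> [8, 64, 512, 4096, 32768]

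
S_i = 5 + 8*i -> [5, 13, 21, 29, 37]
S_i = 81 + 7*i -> [81, 88, 95, 102, 109]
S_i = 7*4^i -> [7, 28, 112, 448, 1792]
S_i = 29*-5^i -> [29, -145, 725, -3625, 18125]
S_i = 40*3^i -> [40, 120, 360, 1080, 3240]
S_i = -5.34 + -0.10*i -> [-5.34, -5.44, -5.54, -5.64, -5.74]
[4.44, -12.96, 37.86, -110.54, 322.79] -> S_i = 4.44*(-2.92)^i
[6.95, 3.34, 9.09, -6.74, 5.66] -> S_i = Random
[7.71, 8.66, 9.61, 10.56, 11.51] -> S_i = 7.71 + 0.95*i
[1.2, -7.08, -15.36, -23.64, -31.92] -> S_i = 1.20 + -8.28*i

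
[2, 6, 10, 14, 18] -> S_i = 2 + 4*i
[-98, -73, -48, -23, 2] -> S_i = -98 + 25*i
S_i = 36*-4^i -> [36, -144, 576, -2304, 9216]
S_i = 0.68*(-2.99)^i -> [0.68, -2.03, 6.08, -18.18, 54.35]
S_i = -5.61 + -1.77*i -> [-5.61, -7.38, -9.15, -10.92, -12.69]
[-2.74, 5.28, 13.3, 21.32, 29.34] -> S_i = -2.74 + 8.02*i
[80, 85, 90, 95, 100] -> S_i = 80 + 5*i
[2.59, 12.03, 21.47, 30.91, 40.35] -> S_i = 2.59 + 9.44*i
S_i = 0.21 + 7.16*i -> [0.21, 7.37, 14.53, 21.69, 28.85]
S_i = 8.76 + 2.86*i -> [8.76, 11.62, 14.48, 17.34, 20.2]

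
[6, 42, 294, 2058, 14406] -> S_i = 6*7^i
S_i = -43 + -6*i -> [-43, -49, -55, -61, -67]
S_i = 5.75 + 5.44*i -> [5.75, 11.19, 16.63, 22.07, 27.51]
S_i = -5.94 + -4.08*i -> [-5.94, -10.02, -14.1, -18.18, -22.26]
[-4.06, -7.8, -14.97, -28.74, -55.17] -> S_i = -4.06*1.92^i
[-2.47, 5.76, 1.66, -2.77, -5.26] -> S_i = Random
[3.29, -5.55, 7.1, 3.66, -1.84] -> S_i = Random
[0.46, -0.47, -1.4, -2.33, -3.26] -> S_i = 0.46 + -0.93*i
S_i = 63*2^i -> [63, 126, 252, 504, 1008]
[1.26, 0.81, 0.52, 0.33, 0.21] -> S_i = 1.26*0.64^i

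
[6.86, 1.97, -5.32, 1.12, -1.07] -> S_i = Random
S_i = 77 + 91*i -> [77, 168, 259, 350, 441]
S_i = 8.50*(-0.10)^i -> [8.5, -0.85, 0.09, -0.01, 0.0]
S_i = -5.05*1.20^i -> [-5.05, -6.06, -7.27, -8.73, -10.47]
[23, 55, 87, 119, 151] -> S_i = 23 + 32*i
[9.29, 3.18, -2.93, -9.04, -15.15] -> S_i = 9.29 + -6.11*i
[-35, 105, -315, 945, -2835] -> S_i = -35*-3^i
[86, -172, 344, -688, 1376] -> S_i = 86*-2^i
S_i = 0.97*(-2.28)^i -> [0.97, -2.21, 5.04, -11.5, 26.21]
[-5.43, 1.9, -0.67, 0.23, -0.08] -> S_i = -5.43*(-0.35)^i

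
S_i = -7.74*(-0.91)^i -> [-7.74, 7.04, -6.41, 5.83, -5.31]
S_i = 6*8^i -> [6, 48, 384, 3072, 24576]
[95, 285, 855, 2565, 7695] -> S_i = 95*3^i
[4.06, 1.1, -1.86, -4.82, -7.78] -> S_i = 4.06 + -2.96*i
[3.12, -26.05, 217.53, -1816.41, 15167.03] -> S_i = 3.12*(-8.35)^i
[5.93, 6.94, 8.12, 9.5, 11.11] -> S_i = 5.93*1.17^i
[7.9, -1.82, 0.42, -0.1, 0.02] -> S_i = 7.90*(-0.23)^i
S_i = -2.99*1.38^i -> [-2.99, -4.13, -5.69, -7.86, -10.84]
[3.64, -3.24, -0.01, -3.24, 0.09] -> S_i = Random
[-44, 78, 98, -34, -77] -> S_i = Random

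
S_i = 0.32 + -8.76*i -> [0.32, -8.44, -17.2, -25.96, -34.72]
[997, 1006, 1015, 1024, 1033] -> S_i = 997 + 9*i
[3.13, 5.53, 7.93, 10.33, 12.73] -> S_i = 3.13 + 2.40*i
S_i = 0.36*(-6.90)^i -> [0.36, -2.48, 17.14, -118.26, 816.02]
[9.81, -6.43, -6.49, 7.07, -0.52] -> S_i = Random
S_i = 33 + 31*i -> [33, 64, 95, 126, 157]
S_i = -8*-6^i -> [-8, 48, -288, 1728, -10368]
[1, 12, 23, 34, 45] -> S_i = 1 + 11*i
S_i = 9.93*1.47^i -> [9.93, 14.6, 21.46, 31.54, 46.37]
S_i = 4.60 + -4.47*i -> [4.6, 0.13, -4.34, -8.81, -13.28]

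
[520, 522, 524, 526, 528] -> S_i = 520 + 2*i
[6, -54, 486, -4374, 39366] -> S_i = 6*-9^i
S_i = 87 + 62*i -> [87, 149, 211, 273, 335]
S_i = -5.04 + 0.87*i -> [-5.04, -4.17, -3.3, -2.43, -1.56]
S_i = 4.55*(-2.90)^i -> [4.55, -13.19, 38.27, -110.97, 321.81]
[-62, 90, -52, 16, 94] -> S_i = Random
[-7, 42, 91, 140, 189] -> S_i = -7 + 49*i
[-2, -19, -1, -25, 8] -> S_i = Random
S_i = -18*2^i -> [-18, -36, -72, -144, -288]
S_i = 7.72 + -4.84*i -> [7.72, 2.88, -1.96, -6.8, -11.64]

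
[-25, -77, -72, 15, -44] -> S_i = Random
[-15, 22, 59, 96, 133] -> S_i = -15 + 37*i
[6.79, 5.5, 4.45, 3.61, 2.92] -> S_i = 6.79*0.81^i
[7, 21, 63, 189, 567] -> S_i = 7*3^i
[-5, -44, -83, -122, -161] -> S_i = -5 + -39*i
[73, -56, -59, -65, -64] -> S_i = Random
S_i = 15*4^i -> [15, 60, 240, 960, 3840]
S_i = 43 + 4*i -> [43, 47, 51, 55, 59]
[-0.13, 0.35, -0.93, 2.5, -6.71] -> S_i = -0.13*(-2.68)^i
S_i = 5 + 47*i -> [5, 52, 99, 146, 193]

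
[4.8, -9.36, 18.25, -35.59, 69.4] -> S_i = 4.80*(-1.95)^i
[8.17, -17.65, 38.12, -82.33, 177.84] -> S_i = 8.17*(-2.16)^i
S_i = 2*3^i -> [2, 6, 18, 54, 162]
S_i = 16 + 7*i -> [16, 23, 30, 37, 44]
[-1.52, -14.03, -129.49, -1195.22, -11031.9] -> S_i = -1.52*9.23^i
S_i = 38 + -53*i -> [38, -15, -68, -121, -174]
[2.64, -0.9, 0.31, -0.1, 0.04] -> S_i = 2.64*(-0.34)^i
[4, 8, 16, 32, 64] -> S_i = 4*2^i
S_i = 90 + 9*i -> [90, 99, 108, 117, 126]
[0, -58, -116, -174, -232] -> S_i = 0 + -58*i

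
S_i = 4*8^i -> [4, 32, 256, 2048, 16384]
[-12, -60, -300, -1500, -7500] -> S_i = -12*5^i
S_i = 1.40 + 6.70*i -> [1.4, 8.1, 14.8, 21.5, 28.2]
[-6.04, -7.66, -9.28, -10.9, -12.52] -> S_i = -6.04 + -1.62*i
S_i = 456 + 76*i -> [456, 532, 608, 684, 760]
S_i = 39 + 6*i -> [39, 45, 51, 57, 63]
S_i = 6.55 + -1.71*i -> [6.55, 4.84, 3.13, 1.42, -0.29]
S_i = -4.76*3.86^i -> [-4.76, -18.37, -70.92, -273.76, -1056.71]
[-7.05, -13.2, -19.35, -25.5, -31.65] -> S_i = -7.05 + -6.15*i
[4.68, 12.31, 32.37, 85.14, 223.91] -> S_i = 4.68*2.63^i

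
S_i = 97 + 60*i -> [97, 157, 217, 277, 337]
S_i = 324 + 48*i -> [324, 372, 420, 468, 516]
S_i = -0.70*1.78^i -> [-0.7, -1.25, -2.22, -3.95, -7.03]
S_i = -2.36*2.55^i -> [-2.36, -6.02, -15.35, -39.13, -99.79]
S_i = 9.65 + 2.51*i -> [9.65, 12.16, 14.67, 17.18, 19.69]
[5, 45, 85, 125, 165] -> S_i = 5 + 40*i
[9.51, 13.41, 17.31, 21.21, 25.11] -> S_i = 9.51 + 3.90*i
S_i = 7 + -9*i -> [7, -2, -11, -20, -29]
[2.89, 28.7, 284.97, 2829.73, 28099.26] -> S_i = 2.89*9.93^i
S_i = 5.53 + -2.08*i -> [5.53, 3.45, 1.37, -0.71, -2.79]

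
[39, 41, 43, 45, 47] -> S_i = 39 + 2*i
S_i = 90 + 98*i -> [90, 188, 286, 384, 482]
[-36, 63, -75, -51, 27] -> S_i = Random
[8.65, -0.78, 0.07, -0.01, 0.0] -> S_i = 8.65*(-0.09)^i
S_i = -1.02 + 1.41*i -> [-1.02, 0.39, 1.8, 3.21, 4.62]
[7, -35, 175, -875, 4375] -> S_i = 7*-5^i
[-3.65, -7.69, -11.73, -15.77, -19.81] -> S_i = -3.65 + -4.04*i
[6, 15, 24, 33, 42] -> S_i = 6 + 9*i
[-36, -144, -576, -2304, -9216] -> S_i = -36*4^i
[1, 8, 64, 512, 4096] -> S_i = 1*8^i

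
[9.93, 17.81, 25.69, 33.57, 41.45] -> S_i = 9.93 + 7.88*i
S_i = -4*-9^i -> [-4, 36, -324, 2916, -26244]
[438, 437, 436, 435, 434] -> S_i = 438 + -1*i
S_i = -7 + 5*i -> [-7, -2, 3, 8, 13]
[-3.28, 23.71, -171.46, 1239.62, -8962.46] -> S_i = -3.28*(-7.23)^i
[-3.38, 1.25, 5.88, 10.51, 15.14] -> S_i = -3.38 + 4.63*i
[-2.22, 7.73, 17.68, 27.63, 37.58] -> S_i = -2.22 + 9.95*i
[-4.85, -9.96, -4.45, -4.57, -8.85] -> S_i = Random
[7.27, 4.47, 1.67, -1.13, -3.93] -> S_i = 7.27 + -2.80*i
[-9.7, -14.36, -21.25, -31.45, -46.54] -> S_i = -9.70*1.48^i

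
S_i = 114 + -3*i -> [114, 111, 108, 105, 102]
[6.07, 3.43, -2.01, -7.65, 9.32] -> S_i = Random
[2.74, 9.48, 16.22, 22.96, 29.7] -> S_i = 2.74 + 6.74*i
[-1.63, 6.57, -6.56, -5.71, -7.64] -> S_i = Random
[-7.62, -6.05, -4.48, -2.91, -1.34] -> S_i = -7.62 + 1.57*i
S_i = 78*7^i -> [78, 546, 3822, 26754, 187278]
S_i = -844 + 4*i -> [-844, -840, -836, -832, -828]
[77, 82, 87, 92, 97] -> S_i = 77 + 5*i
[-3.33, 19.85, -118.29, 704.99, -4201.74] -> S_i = -3.33*(-5.96)^i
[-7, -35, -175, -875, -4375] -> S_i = -7*5^i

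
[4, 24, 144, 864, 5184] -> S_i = 4*6^i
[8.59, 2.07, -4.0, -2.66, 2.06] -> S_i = Random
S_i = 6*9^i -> [6, 54, 486, 4374, 39366]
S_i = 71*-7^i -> [71, -497, 3479, -24353, 170471]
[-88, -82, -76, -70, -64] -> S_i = -88 + 6*i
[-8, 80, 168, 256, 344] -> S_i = -8 + 88*i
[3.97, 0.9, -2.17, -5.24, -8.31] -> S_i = 3.97 + -3.07*i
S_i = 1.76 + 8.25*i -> [1.76, 10.01, 18.26, 26.51, 34.76]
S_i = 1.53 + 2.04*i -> [1.53, 3.57, 5.61, 7.65, 9.69]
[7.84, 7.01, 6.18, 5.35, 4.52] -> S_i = 7.84 + -0.83*i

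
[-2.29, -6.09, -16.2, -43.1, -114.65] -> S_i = -2.29*2.66^i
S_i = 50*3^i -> [50, 150, 450, 1350, 4050]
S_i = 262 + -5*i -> [262, 257, 252, 247, 242]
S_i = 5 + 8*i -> [5, 13, 21, 29, 37]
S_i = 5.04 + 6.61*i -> [5.04, 11.65, 18.26, 24.87, 31.48]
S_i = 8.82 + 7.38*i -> [8.82, 16.2, 23.58, 30.96, 38.34]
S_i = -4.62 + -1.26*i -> [-4.62, -5.88, -7.14, -8.4, -9.66]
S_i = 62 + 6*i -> [62, 68, 74, 80, 86]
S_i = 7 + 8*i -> [7, 15, 23, 31, 39]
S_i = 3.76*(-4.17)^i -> [3.76, -15.68, 65.38, -272.64, 1136.93]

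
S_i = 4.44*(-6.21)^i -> [4.44, -27.57, 171.22, -1063.3, 6603.12]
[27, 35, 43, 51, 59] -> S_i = 27 + 8*i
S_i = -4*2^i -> [-4, -8, -16, -32, -64]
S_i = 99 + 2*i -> [99, 101, 103, 105, 107]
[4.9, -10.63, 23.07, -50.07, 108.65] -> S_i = 4.90*(-2.17)^i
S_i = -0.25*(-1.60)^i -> [-0.25, 0.4, -0.64, 1.02, -1.64]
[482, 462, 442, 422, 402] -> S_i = 482 + -20*i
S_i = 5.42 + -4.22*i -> [5.42, 1.2, -3.02, -7.24, -11.46]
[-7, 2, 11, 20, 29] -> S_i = -7 + 9*i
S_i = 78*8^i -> [78, 624, 4992, 39936, 319488]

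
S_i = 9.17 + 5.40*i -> [9.17, 14.57, 19.97, 25.37, 30.77]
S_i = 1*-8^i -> [1, -8, 64, -512, 4096]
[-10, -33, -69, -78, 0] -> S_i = Random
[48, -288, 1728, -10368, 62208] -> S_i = 48*-6^i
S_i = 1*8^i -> [1, 8, 64, 512, 4096]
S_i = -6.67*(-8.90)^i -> [-6.67, 59.36, -528.33, 4702.14, -41849.07]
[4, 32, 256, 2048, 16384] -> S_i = 4*8^i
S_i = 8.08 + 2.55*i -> [8.08, 10.63, 13.18, 15.73, 18.28]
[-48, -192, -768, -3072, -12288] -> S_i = -48*4^i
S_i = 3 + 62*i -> [3, 65, 127, 189, 251]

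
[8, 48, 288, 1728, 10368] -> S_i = 8*6^i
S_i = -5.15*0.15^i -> [-5.15, -0.77, -0.12, -0.02, -0.0]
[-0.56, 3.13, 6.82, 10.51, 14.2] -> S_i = -0.56 + 3.69*i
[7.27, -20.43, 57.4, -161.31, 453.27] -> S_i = 7.27*(-2.81)^i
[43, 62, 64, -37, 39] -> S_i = Random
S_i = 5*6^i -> [5, 30, 180, 1080, 6480]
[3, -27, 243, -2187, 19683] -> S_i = 3*-9^i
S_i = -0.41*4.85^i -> [-0.41, -1.99, -9.64, -46.77, -226.86]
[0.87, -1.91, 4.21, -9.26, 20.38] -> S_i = 0.87*(-2.20)^i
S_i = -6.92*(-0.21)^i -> [-6.92, 1.45, -0.31, 0.06, -0.01]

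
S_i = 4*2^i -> [4, 8, 16, 32, 64]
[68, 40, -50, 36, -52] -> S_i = Random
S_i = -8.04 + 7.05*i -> [-8.04, -0.99, 6.06, 13.11, 20.16]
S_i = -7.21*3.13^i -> [-7.21, -22.57, -70.64, -221.09, -692.01]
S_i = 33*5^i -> [33, 165, 825, 4125, 20625]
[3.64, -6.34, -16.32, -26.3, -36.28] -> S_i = 3.64 + -9.98*i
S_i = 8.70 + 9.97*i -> [8.7, 18.67, 28.64, 38.61, 48.58]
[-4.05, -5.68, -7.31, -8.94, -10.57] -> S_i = -4.05 + -1.63*i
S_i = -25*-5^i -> [-25, 125, -625, 3125, -15625]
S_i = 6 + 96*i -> [6, 102, 198, 294, 390]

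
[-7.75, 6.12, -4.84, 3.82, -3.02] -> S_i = -7.75*(-0.79)^i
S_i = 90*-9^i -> [90, -810, 7290, -65610, 590490]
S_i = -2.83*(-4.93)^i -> [-2.83, 13.95, -68.78, 339.1, -1671.76]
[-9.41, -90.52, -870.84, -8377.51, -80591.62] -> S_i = -9.41*9.62^i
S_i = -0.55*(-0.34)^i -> [-0.55, 0.19, -0.06, 0.02, -0.01]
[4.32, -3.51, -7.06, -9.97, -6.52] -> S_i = Random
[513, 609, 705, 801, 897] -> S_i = 513 + 96*i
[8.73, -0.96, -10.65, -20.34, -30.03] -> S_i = 8.73 + -9.69*i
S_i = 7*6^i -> [7, 42, 252, 1512, 9072]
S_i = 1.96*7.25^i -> [1.96, 14.21, 103.02, 746.91, 5415.12]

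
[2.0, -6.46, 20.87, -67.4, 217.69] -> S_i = 2.00*(-3.23)^i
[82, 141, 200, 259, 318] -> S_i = 82 + 59*i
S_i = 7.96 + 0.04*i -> [7.96, 8.0, 8.04, 8.08, 8.12]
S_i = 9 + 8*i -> [9, 17, 25, 33, 41]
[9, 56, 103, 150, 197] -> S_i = 9 + 47*i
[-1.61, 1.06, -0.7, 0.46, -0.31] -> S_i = -1.61*(-0.66)^i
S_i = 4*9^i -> [4, 36, 324, 2916, 26244]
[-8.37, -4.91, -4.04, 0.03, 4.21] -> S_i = Random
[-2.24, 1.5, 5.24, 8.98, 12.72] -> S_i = -2.24 + 3.74*i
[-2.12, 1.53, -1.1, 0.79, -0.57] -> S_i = -2.12*(-0.72)^i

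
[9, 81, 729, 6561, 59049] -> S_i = 9*9^i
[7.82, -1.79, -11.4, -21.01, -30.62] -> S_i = 7.82 + -9.61*i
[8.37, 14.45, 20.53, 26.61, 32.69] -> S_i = 8.37 + 6.08*i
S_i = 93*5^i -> [93, 465, 2325, 11625, 58125]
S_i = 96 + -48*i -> [96, 48, 0, -48, -96]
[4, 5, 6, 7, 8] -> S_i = 4 + 1*i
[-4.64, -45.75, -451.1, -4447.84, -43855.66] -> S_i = -4.64*9.86^i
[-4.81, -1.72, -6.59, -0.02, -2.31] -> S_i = Random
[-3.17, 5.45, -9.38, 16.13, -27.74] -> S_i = -3.17*(-1.72)^i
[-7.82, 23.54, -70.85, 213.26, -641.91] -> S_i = -7.82*(-3.01)^i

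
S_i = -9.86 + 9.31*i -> [-9.86, -0.55, 8.76, 18.07, 27.38]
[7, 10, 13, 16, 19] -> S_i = 7 + 3*i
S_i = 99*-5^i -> [99, -495, 2475, -12375, 61875]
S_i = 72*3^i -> [72, 216, 648, 1944, 5832]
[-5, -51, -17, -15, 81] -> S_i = Random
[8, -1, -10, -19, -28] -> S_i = 8 + -9*i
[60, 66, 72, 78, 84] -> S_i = 60 + 6*i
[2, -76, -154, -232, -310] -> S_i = 2 + -78*i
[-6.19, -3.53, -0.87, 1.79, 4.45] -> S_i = -6.19 + 2.66*i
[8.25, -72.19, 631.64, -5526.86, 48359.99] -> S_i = 8.25*(-8.75)^i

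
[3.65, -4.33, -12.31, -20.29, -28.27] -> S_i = 3.65 + -7.98*i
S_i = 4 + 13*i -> [4, 17, 30, 43, 56]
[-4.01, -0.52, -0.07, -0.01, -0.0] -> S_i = -4.01*0.13^i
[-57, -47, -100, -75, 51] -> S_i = Random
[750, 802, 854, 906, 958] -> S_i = 750 + 52*i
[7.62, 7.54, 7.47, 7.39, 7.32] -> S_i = 7.62*0.99^i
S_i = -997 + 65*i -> [-997, -932, -867, -802, -737]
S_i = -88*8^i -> [-88, -704, -5632, -45056, -360448]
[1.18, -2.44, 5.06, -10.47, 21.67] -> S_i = 1.18*(-2.07)^i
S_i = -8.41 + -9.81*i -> [-8.41, -18.22, -28.03, -37.84, -47.65]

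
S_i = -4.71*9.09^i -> [-4.71, -42.81, -389.18, -3537.63, -32157.07]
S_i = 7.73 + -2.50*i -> [7.73, 5.23, 2.73, 0.23, -2.27]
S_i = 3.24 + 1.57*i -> [3.24, 4.81, 6.38, 7.95, 9.52]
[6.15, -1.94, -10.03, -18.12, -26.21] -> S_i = 6.15 + -8.09*i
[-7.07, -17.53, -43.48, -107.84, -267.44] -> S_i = -7.07*2.48^i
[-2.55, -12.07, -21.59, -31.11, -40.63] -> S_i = -2.55 + -9.52*i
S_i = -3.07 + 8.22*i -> [-3.07, 5.15, 13.37, 21.59, 29.81]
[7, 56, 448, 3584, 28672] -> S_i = 7*8^i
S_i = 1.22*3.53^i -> [1.22, 4.31, 15.2, 53.66, 189.43]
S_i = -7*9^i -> [-7, -63, -567, -5103, -45927]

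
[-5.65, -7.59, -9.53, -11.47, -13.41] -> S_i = -5.65 + -1.94*i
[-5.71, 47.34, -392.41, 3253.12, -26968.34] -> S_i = -5.71*(-8.29)^i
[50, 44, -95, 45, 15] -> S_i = Random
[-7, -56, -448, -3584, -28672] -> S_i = -7*8^i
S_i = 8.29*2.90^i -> [8.29, 24.04, 69.72, 202.18, 586.34]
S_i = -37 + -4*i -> [-37, -41, -45, -49, -53]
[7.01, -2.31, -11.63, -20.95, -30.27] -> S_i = 7.01 + -9.32*i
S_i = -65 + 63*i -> [-65, -2, 61, 124, 187]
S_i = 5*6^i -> [5, 30, 180, 1080, 6480]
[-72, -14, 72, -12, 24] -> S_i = Random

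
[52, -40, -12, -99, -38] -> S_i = Random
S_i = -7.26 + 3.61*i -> [-7.26, -3.65, -0.04, 3.57, 7.18]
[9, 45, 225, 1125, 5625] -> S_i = 9*5^i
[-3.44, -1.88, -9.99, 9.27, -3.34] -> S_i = Random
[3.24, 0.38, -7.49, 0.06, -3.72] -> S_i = Random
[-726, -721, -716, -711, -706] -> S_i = -726 + 5*i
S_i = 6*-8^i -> [6, -48, 384, -3072, 24576]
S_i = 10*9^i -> [10, 90, 810, 7290, 65610]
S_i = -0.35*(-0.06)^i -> [-0.35, 0.02, -0.0, 0.0, -0.0]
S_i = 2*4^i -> [2, 8, 32, 128, 512]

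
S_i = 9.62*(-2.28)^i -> [9.62, -21.93, 50.01, -114.02, 259.96]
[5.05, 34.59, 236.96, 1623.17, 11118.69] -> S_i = 5.05*6.85^i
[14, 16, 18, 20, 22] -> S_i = 14 + 2*i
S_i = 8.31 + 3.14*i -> [8.31, 11.45, 14.59, 17.73, 20.87]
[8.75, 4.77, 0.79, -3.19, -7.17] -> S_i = 8.75 + -3.98*i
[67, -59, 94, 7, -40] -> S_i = Random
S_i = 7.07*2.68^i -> [7.07, 18.95, 50.78, 136.09, 364.72]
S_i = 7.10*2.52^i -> [7.1, 17.89, 45.09, 113.62, 286.33]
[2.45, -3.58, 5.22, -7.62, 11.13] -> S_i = 2.45*(-1.46)^i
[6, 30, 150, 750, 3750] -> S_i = 6*5^i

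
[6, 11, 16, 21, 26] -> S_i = 6 + 5*i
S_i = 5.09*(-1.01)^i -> [5.09, -5.14, 5.19, -5.24, 5.3]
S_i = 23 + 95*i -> [23, 118, 213, 308, 403]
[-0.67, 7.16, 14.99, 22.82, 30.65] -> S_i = -0.67 + 7.83*i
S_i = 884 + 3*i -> [884, 887, 890, 893, 896]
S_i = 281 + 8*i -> [281, 289, 297, 305, 313]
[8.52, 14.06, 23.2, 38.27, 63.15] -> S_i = 8.52*1.65^i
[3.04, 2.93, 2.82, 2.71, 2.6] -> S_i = 3.04 + -0.11*i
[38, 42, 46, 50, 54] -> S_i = 38 + 4*i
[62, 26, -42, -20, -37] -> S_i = Random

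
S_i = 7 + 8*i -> [7, 15, 23, 31, 39]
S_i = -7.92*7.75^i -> [-7.92, -61.38, -475.7, -3686.64, -28571.43]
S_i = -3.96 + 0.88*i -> [-3.96, -3.08, -2.2, -1.32, -0.44]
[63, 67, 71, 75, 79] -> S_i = 63 + 4*i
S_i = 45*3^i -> [45, 135, 405, 1215, 3645]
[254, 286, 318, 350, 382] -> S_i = 254 + 32*i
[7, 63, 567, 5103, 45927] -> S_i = 7*9^i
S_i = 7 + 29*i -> [7, 36, 65, 94, 123]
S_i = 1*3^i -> [1, 3, 9, 27, 81]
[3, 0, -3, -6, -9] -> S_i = 3 + -3*i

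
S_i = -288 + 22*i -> [-288, -266, -244, -222, -200]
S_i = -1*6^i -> [-1, -6, -36, -216, -1296]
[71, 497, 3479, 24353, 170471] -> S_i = 71*7^i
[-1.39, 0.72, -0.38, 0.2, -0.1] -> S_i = -1.39*(-0.52)^i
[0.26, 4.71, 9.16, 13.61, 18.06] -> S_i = 0.26 + 4.45*i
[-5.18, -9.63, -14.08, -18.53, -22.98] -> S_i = -5.18 + -4.45*i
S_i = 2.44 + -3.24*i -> [2.44, -0.8, -4.04, -7.28, -10.52]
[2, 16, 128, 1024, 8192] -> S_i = 2*8^i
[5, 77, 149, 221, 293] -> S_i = 5 + 72*i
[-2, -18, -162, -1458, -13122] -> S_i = -2*9^i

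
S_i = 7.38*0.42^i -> [7.38, 3.1, 1.3, 0.55, 0.23]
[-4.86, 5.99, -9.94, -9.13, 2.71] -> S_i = Random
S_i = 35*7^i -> [35, 245, 1715, 12005, 84035]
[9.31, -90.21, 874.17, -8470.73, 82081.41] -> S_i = 9.31*(-9.69)^i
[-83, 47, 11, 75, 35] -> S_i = Random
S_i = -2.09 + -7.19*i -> [-2.09, -9.28, -16.47, -23.66, -30.85]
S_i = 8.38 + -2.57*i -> [8.38, 5.81, 3.24, 0.67, -1.9]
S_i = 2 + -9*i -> [2, -7, -16, -25, -34]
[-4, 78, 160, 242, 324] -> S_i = -4 + 82*i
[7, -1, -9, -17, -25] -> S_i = 7 + -8*i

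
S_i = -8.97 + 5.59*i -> [-8.97, -3.38, 2.21, 7.8, 13.39]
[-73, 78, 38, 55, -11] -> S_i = Random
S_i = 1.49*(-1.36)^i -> [1.49, -2.03, 2.76, -3.75, 5.1]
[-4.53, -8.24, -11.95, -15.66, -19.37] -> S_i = -4.53 + -3.71*i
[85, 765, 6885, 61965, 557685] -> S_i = 85*9^i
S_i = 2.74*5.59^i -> [2.74, 15.32, 85.62, 478.61, 2675.46]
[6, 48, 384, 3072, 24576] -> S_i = 6*8^i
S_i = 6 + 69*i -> [6, 75, 144, 213, 282]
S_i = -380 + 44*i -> [-380, -336, -292, -248, -204]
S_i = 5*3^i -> [5, 15, 45, 135, 405]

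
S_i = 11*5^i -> [11, 55, 275, 1375, 6875]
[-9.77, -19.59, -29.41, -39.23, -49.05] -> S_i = -9.77 + -9.82*i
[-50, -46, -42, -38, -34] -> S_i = -50 + 4*i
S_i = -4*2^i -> [-4, -8, -16, -32, -64]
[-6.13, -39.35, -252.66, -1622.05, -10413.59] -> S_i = -6.13*6.42^i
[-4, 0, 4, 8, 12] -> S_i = -4 + 4*i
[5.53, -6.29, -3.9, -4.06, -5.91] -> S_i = Random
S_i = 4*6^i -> [4, 24, 144, 864, 5184]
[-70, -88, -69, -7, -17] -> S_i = Random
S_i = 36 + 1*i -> [36, 37, 38, 39, 40]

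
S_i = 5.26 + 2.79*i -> [5.26, 8.05, 10.84, 13.63, 16.42]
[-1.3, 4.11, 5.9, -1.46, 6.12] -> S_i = Random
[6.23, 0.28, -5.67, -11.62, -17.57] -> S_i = 6.23 + -5.95*i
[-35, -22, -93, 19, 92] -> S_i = Random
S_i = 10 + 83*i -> [10, 93, 176, 259, 342]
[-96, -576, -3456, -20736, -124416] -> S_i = -96*6^i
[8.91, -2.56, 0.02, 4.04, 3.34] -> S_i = Random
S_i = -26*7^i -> [-26, -182, -1274, -8918, -62426]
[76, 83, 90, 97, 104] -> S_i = 76 + 7*i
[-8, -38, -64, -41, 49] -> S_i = Random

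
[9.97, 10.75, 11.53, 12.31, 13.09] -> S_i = 9.97 + 0.78*i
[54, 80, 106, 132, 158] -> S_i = 54 + 26*i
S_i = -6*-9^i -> [-6, 54, -486, 4374, -39366]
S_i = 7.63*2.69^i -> [7.63, 20.52, 55.21, 148.52, 399.52]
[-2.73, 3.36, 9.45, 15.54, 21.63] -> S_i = -2.73 + 6.09*i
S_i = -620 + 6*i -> [-620, -614, -608, -602, -596]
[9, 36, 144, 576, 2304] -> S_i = 9*4^i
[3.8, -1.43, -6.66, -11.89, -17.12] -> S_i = 3.80 + -5.23*i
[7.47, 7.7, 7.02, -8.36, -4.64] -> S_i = Random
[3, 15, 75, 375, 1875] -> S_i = 3*5^i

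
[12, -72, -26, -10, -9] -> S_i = Random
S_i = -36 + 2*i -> [-36, -34, -32, -30, -28]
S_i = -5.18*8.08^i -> [-5.18, -41.85, -338.18, -2732.52, -22078.79]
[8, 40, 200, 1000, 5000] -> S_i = 8*5^i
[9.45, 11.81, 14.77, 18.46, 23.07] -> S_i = 9.45*1.25^i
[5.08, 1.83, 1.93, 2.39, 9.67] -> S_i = Random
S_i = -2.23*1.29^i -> [-2.23, -2.88, -3.71, -4.79, -6.18]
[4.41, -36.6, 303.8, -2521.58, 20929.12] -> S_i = 4.41*(-8.30)^i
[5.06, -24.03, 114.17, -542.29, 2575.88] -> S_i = 5.06*(-4.75)^i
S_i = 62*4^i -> [62, 248, 992, 3968, 15872]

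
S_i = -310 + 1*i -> [-310, -309, -308, -307, -306]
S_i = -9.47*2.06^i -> [-9.47, -19.51, -40.19, -82.78, -170.54]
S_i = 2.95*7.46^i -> [2.95, 22.01, 164.17, 1224.72, 9136.45]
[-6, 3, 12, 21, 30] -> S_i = -6 + 9*i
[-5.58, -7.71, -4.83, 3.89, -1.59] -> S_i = Random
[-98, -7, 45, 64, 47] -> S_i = Random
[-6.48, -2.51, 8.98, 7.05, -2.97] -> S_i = Random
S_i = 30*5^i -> [30, 150, 750, 3750, 18750]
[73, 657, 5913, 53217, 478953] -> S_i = 73*9^i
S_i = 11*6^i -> [11, 66, 396, 2376, 14256]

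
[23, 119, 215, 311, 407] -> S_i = 23 + 96*i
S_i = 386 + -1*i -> [386, 385, 384, 383, 382]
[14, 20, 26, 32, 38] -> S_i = 14 + 6*i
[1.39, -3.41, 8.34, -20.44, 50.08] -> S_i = 1.39*(-2.45)^i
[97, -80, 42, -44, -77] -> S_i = Random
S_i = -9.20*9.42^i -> [-9.2, -86.66, -816.37, -7690.25, -72442.17]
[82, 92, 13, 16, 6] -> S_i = Random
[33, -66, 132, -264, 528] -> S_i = 33*-2^i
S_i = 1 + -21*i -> [1, -20, -41, -62, -83]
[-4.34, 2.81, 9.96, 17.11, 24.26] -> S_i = -4.34 + 7.15*i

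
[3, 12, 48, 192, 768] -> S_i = 3*4^i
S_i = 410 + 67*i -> [410, 477, 544, 611, 678]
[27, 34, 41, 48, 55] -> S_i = 27 + 7*i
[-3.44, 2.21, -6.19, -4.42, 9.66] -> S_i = Random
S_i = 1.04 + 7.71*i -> [1.04, 8.75, 16.46, 24.17, 31.88]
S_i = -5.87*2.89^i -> [-5.87, -16.96, -49.03, -141.69, -409.48]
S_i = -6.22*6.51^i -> [-6.22, -40.49, -263.6, -1716.06, -11171.57]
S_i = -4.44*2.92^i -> [-4.44, -12.96, -37.86, -110.54, -322.79]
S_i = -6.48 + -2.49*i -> [-6.48, -8.97, -11.46, -13.95, -16.44]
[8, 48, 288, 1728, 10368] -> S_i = 8*6^i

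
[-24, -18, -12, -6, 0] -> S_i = -24 + 6*i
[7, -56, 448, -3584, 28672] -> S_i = 7*-8^i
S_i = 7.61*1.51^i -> [7.61, 11.49, 17.35, 26.2, 39.56]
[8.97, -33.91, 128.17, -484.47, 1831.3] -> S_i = 8.97*(-3.78)^i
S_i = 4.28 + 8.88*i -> [4.28, 13.16, 22.04, 30.92, 39.8]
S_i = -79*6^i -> [-79, -474, -2844, -17064, -102384]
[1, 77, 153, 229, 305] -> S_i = 1 + 76*i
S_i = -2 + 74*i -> [-2, 72, 146, 220, 294]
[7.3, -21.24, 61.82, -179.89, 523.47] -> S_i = 7.30*(-2.91)^i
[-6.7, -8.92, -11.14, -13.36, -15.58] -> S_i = -6.70 + -2.22*i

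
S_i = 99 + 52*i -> [99, 151, 203, 255, 307]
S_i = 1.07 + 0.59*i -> [1.07, 1.66, 2.25, 2.84, 3.43]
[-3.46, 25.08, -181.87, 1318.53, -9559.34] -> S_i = -3.46*(-7.25)^i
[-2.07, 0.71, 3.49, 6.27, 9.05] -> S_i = -2.07 + 2.78*i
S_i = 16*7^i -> [16, 112, 784, 5488, 38416]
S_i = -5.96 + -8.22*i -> [-5.96, -14.18, -22.4, -30.62, -38.84]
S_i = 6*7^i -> [6, 42, 294, 2058, 14406]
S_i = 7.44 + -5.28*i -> [7.44, 2.16, -3.12, -8.4, -13.68]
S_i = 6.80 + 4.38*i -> [6.8, 11.18, 15.56, 19.94, 24.32]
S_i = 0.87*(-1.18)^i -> [0.87, -1.03, 1.21, -1.43, 1.69]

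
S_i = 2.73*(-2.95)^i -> [2.73, -8.05, 23.76, -70.09, 206.75]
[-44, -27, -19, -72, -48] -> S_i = Random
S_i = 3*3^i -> [3, 9, 27, 81, 243]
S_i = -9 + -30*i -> [-9, -39, -69, -99, -129]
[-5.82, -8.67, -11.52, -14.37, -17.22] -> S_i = -5.82 + -2.85*i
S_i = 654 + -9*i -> [654, 645, 636, 627, 618]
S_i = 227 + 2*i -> [227, 229, 231, 233, 235]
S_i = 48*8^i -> [48, 384, 3072, 24576, 196608]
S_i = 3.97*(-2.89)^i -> [3.97, -11.47, 33.16, -95.83, 276.94]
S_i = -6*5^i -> [-6, -30, -150, -750, -3750]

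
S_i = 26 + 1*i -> [26, 27, 28, 29, 30]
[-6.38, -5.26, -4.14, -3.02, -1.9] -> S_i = -6.38 + 1.12*i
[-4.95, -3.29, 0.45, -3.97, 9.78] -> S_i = Random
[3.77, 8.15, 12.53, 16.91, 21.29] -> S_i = 3.77 + 4.38*i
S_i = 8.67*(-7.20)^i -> [8.67, -62.42, 449.45, -3236.06, 23299.63]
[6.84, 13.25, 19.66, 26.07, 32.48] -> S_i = 6.84 + 6.41*i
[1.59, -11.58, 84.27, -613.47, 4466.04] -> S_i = 1.59*(-7.28)^i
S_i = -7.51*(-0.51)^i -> [-7.51, 3.83, -1.95, 1.0, -0.51]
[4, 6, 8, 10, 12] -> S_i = 4 + 2*i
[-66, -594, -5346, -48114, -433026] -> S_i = -66*9^i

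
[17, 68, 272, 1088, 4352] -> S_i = 17*4^i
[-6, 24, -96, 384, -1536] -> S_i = -6*-4^i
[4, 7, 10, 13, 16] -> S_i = 4 + 3*i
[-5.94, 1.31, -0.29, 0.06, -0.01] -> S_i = -5.94*(-0.22)^i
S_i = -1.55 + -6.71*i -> [-1.55, -8.26, -14.97, -21.68, -28.39]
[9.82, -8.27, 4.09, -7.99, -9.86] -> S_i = Random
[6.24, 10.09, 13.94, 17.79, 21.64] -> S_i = 6.24 + 3.85*i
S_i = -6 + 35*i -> [-6, 29, 64, 99, 134]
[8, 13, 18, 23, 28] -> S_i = 8 + 5*i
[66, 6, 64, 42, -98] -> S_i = Random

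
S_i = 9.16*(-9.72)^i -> [9.16, -89.04, 865.42, -8411.9, 81763.7]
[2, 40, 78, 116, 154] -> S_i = 2 + 38*i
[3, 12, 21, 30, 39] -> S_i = 3 + 9*i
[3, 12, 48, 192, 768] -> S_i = 3*4^i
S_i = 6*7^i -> [6, 42, 294, 2058, 14406]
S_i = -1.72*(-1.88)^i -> [-1.72, 3.23, -6.08, 11.43, -21.49]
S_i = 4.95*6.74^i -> [4.95, 33.36, 224.87, 1515.6, 10215.15]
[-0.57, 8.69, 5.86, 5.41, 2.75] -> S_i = Random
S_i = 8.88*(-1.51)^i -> [8.88, -13.41, 20.25, -30.57, 46.17]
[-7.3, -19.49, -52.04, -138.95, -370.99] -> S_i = -7.30*2.67^i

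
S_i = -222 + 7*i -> [-222, -215, -208, -201, -194]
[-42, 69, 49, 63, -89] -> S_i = Random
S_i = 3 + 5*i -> [3, 8, 13, 18, 23]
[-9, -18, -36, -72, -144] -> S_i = -9*2^i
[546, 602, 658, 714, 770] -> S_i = 546 + 56*i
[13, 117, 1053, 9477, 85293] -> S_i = 13*9^i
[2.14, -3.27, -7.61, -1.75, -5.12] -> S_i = Random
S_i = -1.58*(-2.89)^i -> [-1.58, 4.57, -13.2, 38.14, -110.22]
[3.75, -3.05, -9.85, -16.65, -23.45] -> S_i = 3.75 + -6.80*i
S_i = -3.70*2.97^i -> [-3.7, -10.99, -32.64, -96.93, -287.89]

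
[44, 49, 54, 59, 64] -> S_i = 44 + 5*i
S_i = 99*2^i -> [99, 198, 396, 792, 1584]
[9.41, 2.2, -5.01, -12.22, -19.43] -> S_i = 9.41 + -7.21*i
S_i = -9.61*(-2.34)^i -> [-9.61, 22.49, -52.62, 123.13, -288.13]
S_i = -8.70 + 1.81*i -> [-8.7, -6.89, -5.08, -3.27, -1.46]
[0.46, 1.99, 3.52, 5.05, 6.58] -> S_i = 0.46 + 1.53*i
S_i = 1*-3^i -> [1, -3, 9, -27, 81]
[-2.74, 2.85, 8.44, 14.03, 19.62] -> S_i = -2.74 + 5.59*i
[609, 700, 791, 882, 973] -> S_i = 609 + 91*i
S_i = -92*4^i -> [-92, -368, -1472, -5888, -23552]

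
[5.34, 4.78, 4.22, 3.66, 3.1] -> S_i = 5.34 + -0.56*i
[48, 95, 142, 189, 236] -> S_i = 48 + 47*i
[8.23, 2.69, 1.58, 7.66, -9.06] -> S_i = Random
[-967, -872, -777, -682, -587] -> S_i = -967 + 95*i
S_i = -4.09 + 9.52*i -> [-4.09, 5.43, 14.95, 24.47, 33.99]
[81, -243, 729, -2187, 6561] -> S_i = 81*-3^i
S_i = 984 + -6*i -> [984, 978, 972, 966, 960]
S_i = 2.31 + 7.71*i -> [2.31, 10.02, 17.73, 25.44, 33.15]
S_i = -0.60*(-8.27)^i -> [-0.6, 4.96, -41.04, 339.37, -2806.55]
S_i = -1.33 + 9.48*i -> [-1.33, 8.15, 17.63, 27.11, 36.59]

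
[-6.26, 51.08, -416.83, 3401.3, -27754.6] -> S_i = -6.26*(-8.16)^i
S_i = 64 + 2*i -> [64, 66, 68, 70, 72]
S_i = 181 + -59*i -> [181, 122, 63, 4, -55]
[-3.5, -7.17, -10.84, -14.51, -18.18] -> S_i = -3.50 + -3.67*i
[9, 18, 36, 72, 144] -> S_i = 9*2^i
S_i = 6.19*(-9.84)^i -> [6.19, -60.91, 599.35, -5897.61, 58032.47]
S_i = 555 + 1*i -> [555, 556, 557, 558, 559]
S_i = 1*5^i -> [1, 5, 25, 125, 625]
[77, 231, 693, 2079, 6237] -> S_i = 77*3^i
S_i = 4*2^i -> [4, 8, 16, 32, 64]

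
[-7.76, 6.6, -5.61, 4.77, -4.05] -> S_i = -7.76*(-0.85)^i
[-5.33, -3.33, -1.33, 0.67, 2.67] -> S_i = -5.33 + 2.00*i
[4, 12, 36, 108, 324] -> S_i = 4*3^i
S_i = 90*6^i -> [90, 540, 3240, 19440, 116640]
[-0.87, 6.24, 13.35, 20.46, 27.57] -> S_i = -0.87 + 7.11*i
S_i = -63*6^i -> [-63, -378, -2268, -13608, -81648]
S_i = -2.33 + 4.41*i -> [-2.33, 2.08, 6.49, 10.9, 15.31]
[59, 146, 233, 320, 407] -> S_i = 59 + 87*i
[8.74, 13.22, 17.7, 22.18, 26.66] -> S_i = 8.74 + 4.48*i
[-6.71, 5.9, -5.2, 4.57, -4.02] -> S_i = -6.71*(-0.88)^i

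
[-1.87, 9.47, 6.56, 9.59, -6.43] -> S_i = Random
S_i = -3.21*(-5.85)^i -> [-3.21, 18.78, -109.85, 642.65, -3759.49]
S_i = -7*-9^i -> [-7, 63, -567, 5103, -45927]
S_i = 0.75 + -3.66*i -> [0.75, -2.91, -6.57, -10.23, -13.89]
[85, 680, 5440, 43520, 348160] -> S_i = 85*8^i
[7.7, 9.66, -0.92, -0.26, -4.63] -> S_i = Random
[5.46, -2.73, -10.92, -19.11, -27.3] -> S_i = 5.46 + -8.19*i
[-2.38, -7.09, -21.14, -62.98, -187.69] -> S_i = -2.38*2.98^i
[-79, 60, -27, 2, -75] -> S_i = Random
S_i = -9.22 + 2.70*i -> [-9.22, -6.52, -3.82, -1.12, 1.58]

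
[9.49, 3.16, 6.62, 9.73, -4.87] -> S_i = Random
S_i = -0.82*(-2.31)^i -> [-0.82, 1.89, -4.38, 10.11, -23.35]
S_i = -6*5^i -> [-6, -30, -150, -750, -3750]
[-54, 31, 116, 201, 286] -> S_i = -54 + 85*i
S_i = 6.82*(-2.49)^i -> [6.82, -16.98, 42.28, -105.29, 262.17]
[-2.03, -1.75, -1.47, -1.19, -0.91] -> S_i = -2.03 + 0.28*i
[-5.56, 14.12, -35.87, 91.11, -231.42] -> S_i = -5.56*(-2.54)^i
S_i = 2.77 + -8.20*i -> [2.77, -5.43, -13.63, -21.83, -30.03]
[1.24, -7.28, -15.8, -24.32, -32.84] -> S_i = 1.24 + -8.52*i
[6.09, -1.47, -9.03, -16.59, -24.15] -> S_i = 6.09 + -7.56*i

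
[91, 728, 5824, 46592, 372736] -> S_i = 91*8^i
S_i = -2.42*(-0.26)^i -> [-2.42, 0.63, -0.16, 0.04, -0.01]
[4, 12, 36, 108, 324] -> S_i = 4*3^i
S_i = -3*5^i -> [-3, -15, -75, -375, -1875]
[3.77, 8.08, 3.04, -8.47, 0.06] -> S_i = Random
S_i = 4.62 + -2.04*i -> [4.62, 2.58, 0.54, -1.5, -3.54]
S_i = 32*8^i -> [32, 256, 2048, 16384, 131072]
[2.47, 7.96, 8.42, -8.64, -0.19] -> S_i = Random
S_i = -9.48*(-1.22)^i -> [-9.48, 11.57, -14.11, 17.21, -21.0]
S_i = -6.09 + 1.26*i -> [-6.09, -4.83, -3.57, -2.31, -1.05]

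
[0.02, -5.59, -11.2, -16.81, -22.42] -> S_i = 0.02 + -5.61*i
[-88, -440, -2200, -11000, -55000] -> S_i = -88*5^i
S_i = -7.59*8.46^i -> [-7.59, -64.21, -543.23, -4595.71, -38879.73]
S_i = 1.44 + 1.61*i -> [1.44, 3.05, 4.66, 6.27, 7.88]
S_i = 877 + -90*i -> [877, 787, 697, 607, 517]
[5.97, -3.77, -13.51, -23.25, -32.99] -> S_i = 5.97 + -9.74*i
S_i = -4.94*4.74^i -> [-4.94, -23.42, -110.99, -526.09, -2493.68]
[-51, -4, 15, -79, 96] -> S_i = Random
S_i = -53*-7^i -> [-53, 371, -2597, 18179, -127253]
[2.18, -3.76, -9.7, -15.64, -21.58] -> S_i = 2.18 + -5.94*i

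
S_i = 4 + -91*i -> [4, -87, -178, -269, -360]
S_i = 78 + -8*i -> [78, 70, 62, 54, 46]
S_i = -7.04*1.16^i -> [-7.04, -8.17, -9.47, -10.99, -12.75]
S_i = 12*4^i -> [12, 48, 192, 768, 3072]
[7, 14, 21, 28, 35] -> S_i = 7 + 7*i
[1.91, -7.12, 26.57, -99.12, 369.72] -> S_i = 1.91*(-3.73)^i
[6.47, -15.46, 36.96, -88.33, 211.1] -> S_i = 6.47*(-2.39)^i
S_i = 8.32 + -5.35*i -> [8.32, 2.97, -2.38, -7.73, -13.08]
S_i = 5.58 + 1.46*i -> [5.58, 7.04, 8.5, 9.96, 11.42]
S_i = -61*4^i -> [-61, -244, -976, -3904, -15616]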